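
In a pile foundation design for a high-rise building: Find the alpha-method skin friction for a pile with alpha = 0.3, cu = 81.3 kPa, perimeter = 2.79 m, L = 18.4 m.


Using Qs = alpha * cu * perimeter * L
Qs = 0.3 * 81.3 * 2.79 * 18.4
Qs = 1252.09 kN


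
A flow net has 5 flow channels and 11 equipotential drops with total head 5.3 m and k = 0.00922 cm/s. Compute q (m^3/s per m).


Convert k to m/s for unit consistency with H:
k = 0.00922 cm/s = 0.00922 / 100 m/s = 9.22e-05 m/s
Using q = k * H * Nf / Nd
Nf / Nd = 5 / 11 = 0.4545
q = 9.22e-05 * 5.3 * 0.4545
q = 0.0002221 m^3/s per m


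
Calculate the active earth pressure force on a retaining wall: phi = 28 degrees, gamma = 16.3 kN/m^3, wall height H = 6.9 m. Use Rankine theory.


Compute active earth pressure coefficient:
Ka = tan^2(45 - phi/2) = tan^2(31.0) = 0.361033
Compute active force:
Pa = 0.5 * Ka * gamma * H^2
Pa = 0.5 * 0.361033 * 16.3 * 6.9^2
Pa = 140.09 kN/m


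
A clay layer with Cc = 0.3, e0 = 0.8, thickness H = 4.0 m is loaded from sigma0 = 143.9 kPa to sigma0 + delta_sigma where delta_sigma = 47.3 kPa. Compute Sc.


Result: 0.0823 m

Derivation:
Using Sc = Cc * H / (1 + e0) * log10((sigma0 + delta_sigma) / sigma0)
Stress ratio = (143.9 + 47.3) / 143.9 = 1.3287
log10(1.3287) = 0.123427
Cc * H / (1 + e0) = 0.3 * 4.0 / (1 + 0.8) = 0.666667
Sc = 0.666667 * 0.123427
Sc = 0.0823 m


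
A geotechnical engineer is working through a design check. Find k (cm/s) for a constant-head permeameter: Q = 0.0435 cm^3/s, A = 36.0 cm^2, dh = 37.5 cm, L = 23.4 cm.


Compute hydraulic gradient:
i = dh / L = 37.5 / 23.4 = 1.60256
Then apply Darcy's law:
k = Q / (A * i)
k = 0.0435 / (36.0 * 1.60256)
k = 0.0435 / 57.6923
k = 0.000754 cm/s


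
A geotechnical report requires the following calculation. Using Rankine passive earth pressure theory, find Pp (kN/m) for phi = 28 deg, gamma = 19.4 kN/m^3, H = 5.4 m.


Compute passive earth pressure coefficient:
Kp = tan^2(45 + phi/2) = tan^2(59.0) = 2.769826
Compute passive force:
Pp = 0.5 * Kp * gamma * H^2
Pp = 0.5 * 2.769826 * 19.4 * 5.4^2
Pp = 783.45 kN/m


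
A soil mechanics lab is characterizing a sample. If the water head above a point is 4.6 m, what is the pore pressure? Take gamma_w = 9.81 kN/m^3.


Result: 45.13 kPa

Derivation:
Using u = gamma_w * h_w
u = 9.81 * 4.6
u = 45.13 kPa


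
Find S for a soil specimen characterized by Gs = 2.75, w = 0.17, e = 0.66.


Using S = Gs * w / e
S = 2.75 * 0.17 / 0.66
S = 0.7083


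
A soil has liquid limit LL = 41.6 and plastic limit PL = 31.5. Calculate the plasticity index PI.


Using PI = LL - PL
PI = 41.6 - 31.5
PI = 10.1


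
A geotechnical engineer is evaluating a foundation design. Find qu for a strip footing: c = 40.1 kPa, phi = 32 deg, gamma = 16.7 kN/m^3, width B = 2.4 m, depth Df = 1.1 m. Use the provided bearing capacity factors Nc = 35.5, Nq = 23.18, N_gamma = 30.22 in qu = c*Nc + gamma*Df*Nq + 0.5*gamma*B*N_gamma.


Compute qu = c*Nc + gamma*Df*Nq + 0.5*gamma*B*N_gamma
Term 1: 40.1 * 35.5 = 1423.55
Term 2: 16.7 * 1.1 * 23.18 = 425.8166
Term 3: 0.5 * 16.7 * 2.4 * 30.22 = 605.6088
qu = 1423.55 + 425.8166 + 605.6088
qu = 2454.98 kPa


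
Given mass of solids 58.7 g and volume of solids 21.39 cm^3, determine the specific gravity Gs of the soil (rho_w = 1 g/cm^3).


Using Gs = m_s / (V_s * rho_w)
Since rho_w = 1 g/cm^3:
Gs = 58.7 / 21.39
Gs = 2.744


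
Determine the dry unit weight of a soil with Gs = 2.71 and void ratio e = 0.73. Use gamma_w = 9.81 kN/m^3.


Result: 15.367 kN/m^3

Derivation:
Using gamma_d = Gs * gamma_w / (1 + e)
gamma_d = 2.71 * 9.81 / (1 + 0.73)
gamma_d = 2.71 * 9.81 / 1.73
gamma_d = 15.367 kN/m^3


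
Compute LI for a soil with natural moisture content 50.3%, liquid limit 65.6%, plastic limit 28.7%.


First compute the plasticity index:
PI = LL - PL = 65.6 - 28.7 = 36.9
Then compute the liquidity index:
LI = (w - PL) / PI
LI = (50.3 - 28.7) / 36.9
LI = 0.585


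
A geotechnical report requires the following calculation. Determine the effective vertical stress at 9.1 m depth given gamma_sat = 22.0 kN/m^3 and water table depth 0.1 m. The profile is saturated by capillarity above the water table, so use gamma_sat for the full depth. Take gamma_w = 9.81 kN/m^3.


Total stress = gamma_sat * depth
sigma = 22.0 * 9.1 = 200.2 kPa
Pore water pressure u = gamma_w * (depth - d_wt)
u = 9.81 * (9.1 - 0.1) = 88.29 kPa
Effective stress = sigma - u
sigma' = 200.2 - 88.29 = 111.91 kPa


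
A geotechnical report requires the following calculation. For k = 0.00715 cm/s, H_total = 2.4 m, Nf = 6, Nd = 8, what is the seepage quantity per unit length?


Convert k to m/s for unit consistency with H:
k = 0.00715 cm/s = 0.00715 / 100 m/s = 7.15e-05 m/s
Using q = k * H * Nf / Nd
Nf / Nd = 6 / 8 = 0.75
q = 7.15e-05 * 2.4 * 0.75
q = 0.0001287 m^3/s per m


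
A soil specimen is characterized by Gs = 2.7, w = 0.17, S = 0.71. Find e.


Result: 0.6465

Derivation:
Using the relation e = Gs * w / S
e = 2.7 * 0.17 / 0.71
e = 0.6465


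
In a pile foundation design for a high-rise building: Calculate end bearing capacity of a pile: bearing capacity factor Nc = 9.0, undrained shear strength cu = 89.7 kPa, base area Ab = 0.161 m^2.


Using Qb = Nc * cu * Ab
Qb = 9.0 * 89.7 * 0.161
Qb = 129.98 kN


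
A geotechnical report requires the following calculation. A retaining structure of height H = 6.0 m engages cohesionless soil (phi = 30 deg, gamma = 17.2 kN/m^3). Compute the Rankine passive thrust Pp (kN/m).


Compute passive earth pressure coefficient:
Kp = tan^2(45 + phi/2) = tan^2(60.0) = 3
Compute passive force:
Pp = 0.5 * Kp * gamma * H^2
Pp = 0.5 * 3 * 17.2 * 6.0^2
Pp = 928.8 kN/m


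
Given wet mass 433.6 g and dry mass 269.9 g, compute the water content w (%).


Result: 60.65 %

Derivation:
Using w = (m_wet - m_dry) / m_dry * 100
m_wet - m_dry = 433.6 - 269.9 = 163.7 g
w = 163.7 / 269.9 * 100
w = 60.65 %


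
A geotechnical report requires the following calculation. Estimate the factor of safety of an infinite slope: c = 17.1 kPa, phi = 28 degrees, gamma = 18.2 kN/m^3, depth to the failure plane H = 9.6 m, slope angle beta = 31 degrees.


Result: 1.107

Derivation:
Using Fs = c / (gamma*H*sin(beta)*cos(beta)) + tan(phi)/tan(beta)
Cohesion contribution = 17.1 / (18.2*9.6*sin(31)*cos(31))
Cohesion contribution = 0.221691
Friction contribution = tan(28)/tan(31) = 0.884913
Fs = 0.221691 + 0.884913
Fs = 1.107


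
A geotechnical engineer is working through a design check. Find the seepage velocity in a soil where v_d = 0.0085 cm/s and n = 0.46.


Using v_s = v_d / n
v_s = 0.0085 / 0.46
v_s = 0.01848 cm/s


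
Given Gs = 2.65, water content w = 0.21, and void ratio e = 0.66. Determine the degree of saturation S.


Using S = Gs * w / e
S = 2.65 * 0.21 / 0.66
S = 0.8432


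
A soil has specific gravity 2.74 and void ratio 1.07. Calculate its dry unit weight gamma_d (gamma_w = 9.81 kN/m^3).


Using gamma_d = Gs * gamma_w / (1 + e)
gamma_d = 2.74 * 9.81 / (1 + 1.07)
gamma_d = 2.74 * 9.81 / 2.07
gamma_d = 12.985 kN/m^3


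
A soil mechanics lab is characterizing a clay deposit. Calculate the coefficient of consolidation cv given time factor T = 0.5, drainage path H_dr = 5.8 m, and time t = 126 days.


Using cv = T * H_dr^2 / t
H_dr^2 = 5.8^2 = 33.64
cv = 0.5 * 33.64 / 126
cv = 0.13349 m^2/day


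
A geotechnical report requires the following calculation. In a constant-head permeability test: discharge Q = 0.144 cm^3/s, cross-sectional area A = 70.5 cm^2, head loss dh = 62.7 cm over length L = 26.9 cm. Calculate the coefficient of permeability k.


Compute hydraulic gradient:
i = dh / L = 62.7 / 26.9 = 2.33086
Then apply Darcy's law:
k = Q / (A * i)
k = 0.144 / (70.5 * 2.33086)
k = 0.144 / 164.325
k = 0.000876 cm/s


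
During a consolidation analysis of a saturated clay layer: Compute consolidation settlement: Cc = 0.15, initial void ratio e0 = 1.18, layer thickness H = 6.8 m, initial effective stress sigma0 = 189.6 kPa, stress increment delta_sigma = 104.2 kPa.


Using Sc = Cc * H / (1 + e0) * log10((sigma0 + delta_sigma) / sigma0)
Stress ratio = (189.6 + 104.2) / 189.6 = 1.54958
log10(1.54958) = 0.190213
Cc * H / (1 + e0) = 0.15 * 6.8 / (1 + 1.18) = 0.46789
Sc = 0.46789 * 0.190213
Sc = 0.089 m


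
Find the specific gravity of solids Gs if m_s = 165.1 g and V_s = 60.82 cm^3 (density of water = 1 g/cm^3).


Using Gs = m_s / (V_s * rho_w)
Since rho_w = 1 g/cm^3:
Gs = 165.1 / 60.82
Gs = 2.715


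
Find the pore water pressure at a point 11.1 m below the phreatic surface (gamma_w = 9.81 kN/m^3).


Using u = gamma_w * h_w
u = 9.81 * 11.1
u = 108.89 kPa


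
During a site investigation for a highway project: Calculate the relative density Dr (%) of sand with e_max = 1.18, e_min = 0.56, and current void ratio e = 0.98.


Using Dr = (e_max - e) / (e_max - e_min) * 100
e_max - e = 1.18 - 0.98 = 0.2
e_max - e_min = 1.18 - 0.56 = 0.62
Dr = 0.2 / 0.62 * 100
Dr = 32.26 %


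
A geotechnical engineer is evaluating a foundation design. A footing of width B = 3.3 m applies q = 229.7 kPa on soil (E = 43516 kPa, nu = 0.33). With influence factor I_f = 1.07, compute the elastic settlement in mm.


Result: 16.609 mm

Derivation:
Using Se = q * B * (1 - nu^2) * I_f / E
1 - nu^2 = 1 - 0.33^2 = 0.8911
Se = 229.7 * 3.3 * 0.8911 * 1.07 / 43516
Se = 0.016609 m
Convert to mm: Se = 0.016609 * 1000 = 16.609 mm


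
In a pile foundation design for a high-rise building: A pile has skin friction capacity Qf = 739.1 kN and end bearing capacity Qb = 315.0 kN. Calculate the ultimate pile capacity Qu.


Result: 1054.1 kN

Derivation:
Using Qu = Qf + Qb
Qu = 739.1 + 315.0
Qu = 1054.1 kN


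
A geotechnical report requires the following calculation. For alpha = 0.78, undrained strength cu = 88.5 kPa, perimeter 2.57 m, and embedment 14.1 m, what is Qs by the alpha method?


Using Qs = alpha * cu * perimeter * L
Qs = 0.78 * 88.5 * 2.57 * 14.1
Qs = 2501.44 kN


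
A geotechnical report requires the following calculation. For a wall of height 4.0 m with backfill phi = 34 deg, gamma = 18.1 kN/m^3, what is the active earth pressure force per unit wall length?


Compute active earth pressure coefficient:
Ka = tan^2(45 - phi/2) = tan^2(28.0) = 0.282715
Compute active force:
Pa = 0.5 * Ka * gamma * H^2
Pa = 0.5 * 0.282715 * 18.1 * 4.0^2
Pa = 40.94 kN/m


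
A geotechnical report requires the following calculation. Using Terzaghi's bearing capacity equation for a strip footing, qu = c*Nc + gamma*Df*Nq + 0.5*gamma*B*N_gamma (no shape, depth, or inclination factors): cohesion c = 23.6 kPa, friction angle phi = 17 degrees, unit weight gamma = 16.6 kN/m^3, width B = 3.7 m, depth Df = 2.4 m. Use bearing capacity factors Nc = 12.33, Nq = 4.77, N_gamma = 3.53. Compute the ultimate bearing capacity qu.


Result: 589.43 kPa

Derivation:
Compute qu = c*Nc + gamma*Df*Nq + 0.5*gamma*B*N_gamma
Term 1: 23.6 * 12.33 = 290.988
Term 2: 16.6 * 2.4 * 4.77 = 190.0368
Term 3: 0.5 * 16.6 * 3.7 * 3.53 = 108.4063
qu = 290.988 + 190.0368 + 108.4063
qu = 589.43 kPa


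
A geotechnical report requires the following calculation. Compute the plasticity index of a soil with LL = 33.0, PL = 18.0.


Result: 15.0

Derivation:
Using PI = LL - PL
PI = 33.0 - 18.0
PI = 15.0


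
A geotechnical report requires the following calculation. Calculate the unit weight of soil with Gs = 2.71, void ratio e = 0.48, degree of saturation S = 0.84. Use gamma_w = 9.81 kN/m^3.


Using gamma = gamma_w * (Gs + S*e) / (1 + e)
Numerator: Gs + S*e = 2.71 + 0.84*0.48 = 3.1132
Denominator: 1 + e = 1 + 0.48 = 1.48
gamma = 9.81 * 3.1132 / 1.48
gamma = 20.635 kN/m^3


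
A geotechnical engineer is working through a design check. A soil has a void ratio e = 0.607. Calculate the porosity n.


Using the relation n = e / (1 + e)
n = 0.607 / (1 + 0.607)
n = 0.607 / 1.607
n = 0.3777


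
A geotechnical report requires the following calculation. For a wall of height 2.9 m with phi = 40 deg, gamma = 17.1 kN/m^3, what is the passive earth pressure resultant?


Compute passive earth pressure coefficient:
Kp = tan^2(45 + phi/2) = tan^2(65.0) = 4.59891
Compute passive force:
Pp = 0.5 * Kp * gamma * H^2
Pp = 0.5 * 4.59891 * 17.1 * 2.9^2
Pp = 330.69 kN/m


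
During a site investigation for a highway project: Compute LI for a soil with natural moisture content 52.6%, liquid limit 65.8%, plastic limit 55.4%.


Result: -0.269

Derivation:
First compute the plasticity index:
PI = LL - PL = 65.8 - 55.4 = 10.4
Then compute the liquidity index:
LI = (w - PL) / PI
LI = (52.6 - 55.4) / 10.4
LI = -0.269


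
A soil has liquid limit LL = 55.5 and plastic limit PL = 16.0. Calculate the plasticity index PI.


Result: 39.5

Derivation:
Using PI = LL - PL
PI = 55.5 - 16.0
PI = 39.5


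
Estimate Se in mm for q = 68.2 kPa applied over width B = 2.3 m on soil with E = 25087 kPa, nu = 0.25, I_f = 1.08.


Using Se = q * B * (1 - nu^2) * I_f / E
1 - nu^2 = 1 - 0.25^2 = 0.9375
Se = 68.2 * 2.3 * 0.9375 * 1.08 / 25087
Se = 0.006331 m
Convert to mm: Se = 0.006331 * 1000 = 6.331 mm


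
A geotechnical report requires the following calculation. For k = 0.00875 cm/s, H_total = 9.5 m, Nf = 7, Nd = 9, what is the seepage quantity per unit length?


Result: 0.0006465 m^3/s per m

Derivation:
Convert k to m/s for unit consistency with H:
k = 0.00875 cm/s = 0.00875 / 100 m/s = 8.75e-05 m/s
Using q = k * H * Nf / Nd
Nf / Nd = 7 / 9 = 0.7778
q = 8.75e-05 * 9.5 * 0.7778
q = 0.0006465 m^3/s per m


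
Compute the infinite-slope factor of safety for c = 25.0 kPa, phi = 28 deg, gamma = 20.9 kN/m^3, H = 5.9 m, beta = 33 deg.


Using Fs = c / (gamma*H*sin(beta)*cos(beta)) + tan(phi)/tan(beta)
Cohesion contribution = 25.0 / (20.9*5.9*sin(33)*cos(33))
Cohesion contribution = 0.443855
Friction contribution = tan(28)/tan(33) = 0.818761
Fs = 0.443855 + 0.818761
Fs = 1.263


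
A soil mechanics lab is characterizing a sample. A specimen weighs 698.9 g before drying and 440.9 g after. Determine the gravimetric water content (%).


Using w = (m_wet - m_dry) / m_dry * 100
m_wet - m_dry = 698.9 - 440.9 = 258.0 g
w = 258.0 / 440.9 * 100
w = 58.52 %


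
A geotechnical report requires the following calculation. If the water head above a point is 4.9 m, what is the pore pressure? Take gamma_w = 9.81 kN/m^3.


Result: 48.07 kPa

Derivation:
Using u = gamma_w * h_w
u = 9.81 * 4.9
u = 48.07 kPa


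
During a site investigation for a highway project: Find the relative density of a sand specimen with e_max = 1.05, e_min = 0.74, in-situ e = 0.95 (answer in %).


Using Dr = (e_max - e) / (e_max - e_min) * 100
e_max - e = 1.05 - 0.95 = 0.1
e_max - e_min = 1.05 - 0.74 = 0.31
Dr = 0.1 / 0.31 * 100
Dr = 32.26 %


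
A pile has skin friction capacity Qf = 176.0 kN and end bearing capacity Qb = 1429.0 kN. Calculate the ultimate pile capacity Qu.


Using Qu = Qf + Qb
Qu = 176.0 + 1429.0
Qu = 1605.0 kN


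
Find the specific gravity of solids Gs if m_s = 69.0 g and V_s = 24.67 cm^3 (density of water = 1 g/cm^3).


Result: 2.797

Derivation:
Using Gs = m_s / (V_s * rho_w)
Since rho_w = 1 g/cm^3:
Gs = 69.0 / 24.67
Gs = 2.797


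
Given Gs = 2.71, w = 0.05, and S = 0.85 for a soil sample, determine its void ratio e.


Using the relation e = Gs * w / S
e = 2.71 * 0.05 / 0.85
e = 0.1594


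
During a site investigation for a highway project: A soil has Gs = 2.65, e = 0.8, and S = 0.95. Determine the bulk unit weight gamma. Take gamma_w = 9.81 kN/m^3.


Using gamma = gamma_w * (Gs + S*e) / (1 + e)
Numerator: Gs + S*e = 2.65 + 0.95*0.8 = 3.41
Denominator: 1 + e = 1 + 0.8 = 1.8
gamma = 9.81 * 3.41 / 1.8
gamma = 18.585 kN/m^3


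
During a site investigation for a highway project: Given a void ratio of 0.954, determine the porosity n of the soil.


Using the relation n = e / (1 + e)
n = 0.954 / (1 + 0.954)
n = 0.954 / 1.954
n = 0.4882


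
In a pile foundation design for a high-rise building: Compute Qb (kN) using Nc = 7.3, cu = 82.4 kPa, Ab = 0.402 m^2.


Using Qb = Nc * cu * Ab
Qb = 7.3 * 82.4 * 0.402
Qb = 241.81 kN


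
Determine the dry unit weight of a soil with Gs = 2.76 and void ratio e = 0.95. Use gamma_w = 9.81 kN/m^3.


Using gamma_d = Gs * gamma_w / (1 + e)
gamma_d = 2.76 * 9.81 / (1 + 0.95)
gamma_d = 2.76 * 9.81 / 1.95
gamma_d = 13.885 kN/m^3


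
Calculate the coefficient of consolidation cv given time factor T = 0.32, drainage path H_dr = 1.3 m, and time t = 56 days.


Result: 0.00966 m^2/day

Derivation:
Using cv = T * H_dr^2 / t
H_dr^2 = 1.3^2 = 1.69
cv = 0.32 * 1.69 / 56
cv = 0.00966 m^2/day


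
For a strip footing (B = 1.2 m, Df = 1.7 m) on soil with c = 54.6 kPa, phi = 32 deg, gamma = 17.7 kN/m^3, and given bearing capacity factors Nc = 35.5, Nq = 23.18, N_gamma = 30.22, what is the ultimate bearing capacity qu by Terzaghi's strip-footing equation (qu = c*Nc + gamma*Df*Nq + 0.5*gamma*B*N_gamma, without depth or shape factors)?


Result: 2956.72 kPa

Derivation:
Compute qu = c*Nc + gamma*Df*Nq + 0.5*gamma*B*N_gamma
Term 1: 54.6 * 35.5 = 1938.3
Term 2: 17.7 * 1.7 * 23.18 = 697.4862
Term 3: 0.5 * 17.7 * 1.2 * 30.22 = 320.9364
qu = 1938.3 + 697.4862 + 320.9364
qu = 2956.72 kPa


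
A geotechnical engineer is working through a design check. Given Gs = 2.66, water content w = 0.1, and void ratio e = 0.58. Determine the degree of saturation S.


Result: 0.4586

Derivation:
Using S = Gs * w / e
S = 2.66 * 0.1 / 0.58
S = 0.4586


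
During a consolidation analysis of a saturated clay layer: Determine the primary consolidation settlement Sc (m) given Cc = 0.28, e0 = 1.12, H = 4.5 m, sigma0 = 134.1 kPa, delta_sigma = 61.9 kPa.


Result: 0.098 m

Derivation:
Using Sc = Cc * H / (1 + e0) * log10((sigma0 + delta_sigma) / sigma0)
Stress ratio = (134.1 + 61.9) / 134.1 = 1.4616
log10(1.4616) = 0.164827
Cc * H / (1 + e0) = 0.28 * 4.5 / (1 + 1.12) = 0.59434
Sc = 0.59434 * 0.164827
Sc = 0.098 m


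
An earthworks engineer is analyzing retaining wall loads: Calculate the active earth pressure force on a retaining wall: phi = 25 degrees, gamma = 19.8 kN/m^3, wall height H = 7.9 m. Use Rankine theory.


Result: 250.76 kN/m

Derivation:
Compute active earth pressure coefficient:
Ka = tan^2(45 - phi/2) = tan^2(32.5) = 0.405859
Compute active force:
Pa = 0.5 * Ka * gamma * H^2
Pa = 0.5 * 0.405859 * 19.8 * 7.9^2
Pa = 250.76 kN/m


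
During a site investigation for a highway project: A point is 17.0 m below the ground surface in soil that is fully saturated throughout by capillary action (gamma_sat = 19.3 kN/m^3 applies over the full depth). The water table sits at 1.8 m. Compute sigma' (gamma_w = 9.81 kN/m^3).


Result: 178.99 kPa

Derivation:
Total stress = gamma_sat * depth
sigma = 19.3 * 17.0 = 328.1 kPa
Pore water pressure u = gamma_w * (depth - d_wt)
u = 9.81 * (17.0 - 1.8) = 149.112 kPa
Effective stress = sigma - u
sigma' = 328.1 - 149.112 = 178.99 kPa


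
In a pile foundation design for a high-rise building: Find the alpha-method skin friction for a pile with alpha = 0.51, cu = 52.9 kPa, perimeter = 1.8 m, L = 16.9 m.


Using Qs = alpha * cu * perimeter * L
Qs = 0.51 * 52.9 * 1.8 * 16.9
Qs = 820.7 kN


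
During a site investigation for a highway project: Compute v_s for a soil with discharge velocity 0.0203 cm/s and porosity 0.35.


Using v_s = v_d / n
v_s = 0.0203 / 0.35
v_s = 0.058 cm/s


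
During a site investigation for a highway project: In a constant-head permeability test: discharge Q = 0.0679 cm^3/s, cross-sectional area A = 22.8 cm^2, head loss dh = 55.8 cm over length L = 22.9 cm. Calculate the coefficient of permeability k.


Result: 0.001222 cm/s

Derivation:
Compute hydraulic gradient:
i = dh / L = 55.8 / 22.9 = 2.43668
Then apply Darcy's law:
k = Q / (A * i)
k = 0.0679 / (22.8 * 2.43668)
k = 0.0679 / 55.5563
k = 0.001222 cm/s


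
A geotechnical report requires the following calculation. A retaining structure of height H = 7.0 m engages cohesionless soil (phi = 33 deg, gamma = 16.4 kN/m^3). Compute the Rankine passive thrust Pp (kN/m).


Result: 1362.95 kN/m

Derivation:
Compute passive earth pressure coefficient:
Kp = tan^2(45 + phi/2) = tan^2(61.5) = 3.39212
Compute passive force:
Pp = 0.5 * Kp * gamma * H^2
Pp = 0.5 * 3.39212 * 16.4 * 7.0^2
Pp = 1362.95 kN/m


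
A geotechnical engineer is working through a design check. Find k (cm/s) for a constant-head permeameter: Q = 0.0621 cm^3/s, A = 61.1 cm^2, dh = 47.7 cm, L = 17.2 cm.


Compute hydraulic gradient:
i = dh / L = 47.7 / 17.2 = 2.77326
Then apply Darcy's law:
k = Q / (A * i)
k = 0.0621 / (61.1 * 2.77326)
k = 0.0621 / 169.446
k = 0.000366 cm/s


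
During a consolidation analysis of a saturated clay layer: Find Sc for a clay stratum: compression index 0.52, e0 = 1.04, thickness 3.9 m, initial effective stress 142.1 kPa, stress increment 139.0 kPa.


Using Sc = Cc * H / (1 + e0) * log10((sigma0 + delta_sigma) / sigma0)
Stress ratio = (142.1 + 139.0) / 142.1 = 1.97818
log10(1.97818) = 0.296267
Cc * H / (1 + e0) = 0.52 * 3.9 / (1 + 1.04) = 0.994118
Sc = 0.994118 * 0.296267
Sc = 0.2945 m


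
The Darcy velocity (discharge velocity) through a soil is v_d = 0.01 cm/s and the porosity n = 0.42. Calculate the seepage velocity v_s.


Result: 0.02381 cm/s

Derivation:
Using v_s = v_d / n
v_s = 0.01 / 0.42
v_s = 0.02381 cm/s


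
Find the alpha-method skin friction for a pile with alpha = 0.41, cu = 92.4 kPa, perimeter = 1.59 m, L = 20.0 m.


Using Qs = alpha * cu * perimeter * L
Qs = 0.41 * 92.4 * 1.59 * 20.0
Qs = 1204.71 kN


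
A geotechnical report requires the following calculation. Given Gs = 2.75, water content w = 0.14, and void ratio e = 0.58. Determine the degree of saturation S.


Using S = Gs * w / e
S = 2.75 * 0.14 / 0.58
S = 0.6638


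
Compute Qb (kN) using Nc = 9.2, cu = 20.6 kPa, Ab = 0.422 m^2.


Using Qb = Nc * cu * Ab
Qb = 9.2 * 20.6 * 0.422
Qb = 79.98 kN


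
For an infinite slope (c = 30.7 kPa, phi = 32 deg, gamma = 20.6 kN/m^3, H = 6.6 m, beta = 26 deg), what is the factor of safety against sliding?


Using Fs = c / (gamma*H*sin(beta)*cos(beta)) + tan(phi)/tan(beta)
Cohesion contribution = 30.7 / (20.6*6.6*sin(26)*cos(26))
Cohesion contribution = 0.573093
Friction contribution = tan(32)/tan(26) = 1.28117
Fs = 0.573093 + 1.28117
Fs = 1.854


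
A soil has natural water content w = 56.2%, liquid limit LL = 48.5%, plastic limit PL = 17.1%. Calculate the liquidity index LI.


First compute the plasticity index:
PI = LL - PL = 48.5 - 17.1 = 31.4
Then compute the liquidity index:
LI = (w - PL) / PI
LI = (56.2 - 17.1) / 31.4
LI = 1.245


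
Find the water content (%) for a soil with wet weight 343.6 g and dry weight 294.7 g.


Result: 16.59 %

Derivation:
Using w = (m_wet - m_dry) / m_dry * 100
m_wet - m_dry = 343.6 - 294.7 = 48.9 g
w = 48.9 / 294.7 * 100
w = 16.59 %


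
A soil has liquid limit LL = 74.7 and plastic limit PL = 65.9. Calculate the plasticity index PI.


Using PI = LL - PL
PI = 74.7 - 65.9
PI = 8.8


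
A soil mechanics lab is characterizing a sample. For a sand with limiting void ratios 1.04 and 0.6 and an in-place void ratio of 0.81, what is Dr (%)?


Using Dr = (e_max - e) / (e_max - e_min) * 100
e_max - e = 1.04 - 0.81 = 0.23
e_max - e_min = 1.04 - 0.6 = 0.44
Dr = 0.23 / 0.44 * 100
Dr = 52.27 %


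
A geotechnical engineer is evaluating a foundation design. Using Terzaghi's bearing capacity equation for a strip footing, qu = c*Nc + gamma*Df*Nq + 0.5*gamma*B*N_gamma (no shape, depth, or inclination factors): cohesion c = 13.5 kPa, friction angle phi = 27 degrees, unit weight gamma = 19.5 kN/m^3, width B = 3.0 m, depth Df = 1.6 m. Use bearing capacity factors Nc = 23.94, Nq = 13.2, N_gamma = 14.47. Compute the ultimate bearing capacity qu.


Compute qu = c*Nc + gamma*Df*Nq + 0.5*gamma*B*N_gamma
Term 1: 13.5 * 23.94 = 323.19
Term 2: 19.5 * 1.6 * 13.2 = 411.84
Term 3: 0.5 * 19.5 * 3.0 * 14.47 = 423.2475
qu = 323.19 + 411.84 + 423.2475
qu = 1158.28 kPa


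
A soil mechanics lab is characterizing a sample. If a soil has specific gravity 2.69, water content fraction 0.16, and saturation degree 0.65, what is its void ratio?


Result: 0.6622

Derivation:
Using the relation e = Gs * w / S
e = 2.69 * 0.16 / 0.65
e = 0.6622


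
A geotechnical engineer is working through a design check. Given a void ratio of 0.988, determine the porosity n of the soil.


Result: 0.497

Derivation:
Using the relation n = e / (1 + e)
n = 0.988 / (1 + 0.988)
n = 0.988 / 1.988
n = 0.497


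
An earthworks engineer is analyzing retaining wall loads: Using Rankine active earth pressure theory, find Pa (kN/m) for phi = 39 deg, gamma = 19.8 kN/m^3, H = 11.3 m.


Result: 287.6 kN/m

Derivation:
Compute active earth pressure coefficient:
Ka = tan^2(45 - phi/2) = tan^2(25.5) = 0.227506
Compute active force:
Pa = 0.5 * Ka * gamma * H^2
Pa = 0.5 * 0.227506 * 19.8 * 11.3^2
Pa = 287.6 kN/m


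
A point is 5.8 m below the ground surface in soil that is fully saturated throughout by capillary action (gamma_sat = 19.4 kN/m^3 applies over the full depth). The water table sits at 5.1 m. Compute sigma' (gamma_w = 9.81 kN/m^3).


Result: 105.65 kPa

Derivation:
Total stress = gamma_sat * depth
sigma = 19.4 * 5.8 = 112.52 kPa
Pore water pressure u = gamma_w * (depth - d_wt)
u = 9.81 * (5.8 - 5.1) = 6.867 kPa
Effective stress = sigma - u
sigma' = 112.52 - 6.867 = 105.65 kPa


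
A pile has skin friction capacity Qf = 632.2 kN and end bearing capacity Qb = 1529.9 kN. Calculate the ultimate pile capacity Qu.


Using Qu = Qf + Qb
Qu = 632.2 + 1529.9
Qu = 2162.1 kN


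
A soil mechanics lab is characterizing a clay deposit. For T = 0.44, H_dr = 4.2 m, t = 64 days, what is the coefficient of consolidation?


Using cv = T * H_dr^2 / t
H_dr^2 = 4.2^2 = 17.64
cv = 0.44 * 17.64 / 64
cv = 0.12128 m^2/day


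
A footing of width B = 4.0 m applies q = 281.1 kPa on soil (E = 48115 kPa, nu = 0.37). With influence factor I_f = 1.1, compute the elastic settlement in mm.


Result: 22.187 mm

Derivation:
Using Se = q * B * (1 - nu^2) * I_f / E
1 - nu^2 = 1 - 0.37^2 = 0.8631
Se = 281.1 * 4.0 * 0.8631 * 1.1 / 48115
Se = 0.022187 m
Convert to mm: Se = 0.022187 * 1000 = 22.187 mm


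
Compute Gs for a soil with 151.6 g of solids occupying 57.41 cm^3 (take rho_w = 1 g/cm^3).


Result: 2.641

Derivation:
Using Gs = m_s / (V_s * rho_w)
Since rho_w = 1 g/cm^3:
Gs = 151.6 / 57.41
Gs = 2.641


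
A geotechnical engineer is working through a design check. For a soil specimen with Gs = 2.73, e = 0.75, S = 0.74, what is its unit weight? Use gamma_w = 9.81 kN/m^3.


Result: 18.415 kN/m^3

Derivation:
Using gamma = gamma_w * (Gs + S*e) / (1 + e)
Numerator: Gs + S*e = 2.73 + 0.74*0.75 = 3.285
Denominator: 1 + e = 1 + 0.75 = 1.75
gamma = 9.81 * 3.285 / 1.75
gamma = 18.415 kN/m^3


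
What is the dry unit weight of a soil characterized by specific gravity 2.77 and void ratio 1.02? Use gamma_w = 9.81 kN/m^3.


Using gamma_d = Gs * gamma_w / (1 + e)
gamma_d = 2.77 * 9.81 / (1 + 1.02)
gamma_d = 2.77 * 9.81 / 2.02
gamma_d = 13.452 kN/m^3


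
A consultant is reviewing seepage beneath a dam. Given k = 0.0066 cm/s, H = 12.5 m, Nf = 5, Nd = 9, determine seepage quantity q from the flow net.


Convert k to m/s for unit consistency with H:
k = 0.0066 cm/s = 0.0066 / 100 m/s = 6.6e-05 m/s
Using q = k * H * Nf / Nd
Nf / Nd = 5 / 9 = 0.5556
q = 6.6e-05 * 12.5 * 0.5556
q = 0.0004583 m^3/s per m


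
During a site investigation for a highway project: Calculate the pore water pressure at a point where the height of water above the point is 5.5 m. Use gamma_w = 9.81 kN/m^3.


Result: 53.96 kPa

Derivation:
Using u = gamma_w * h_w
u = 9.81 * 5.5
u = 53.96 kPa


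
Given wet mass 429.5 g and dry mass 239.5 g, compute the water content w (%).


Using w = (m_wet - m_dry) / m_dry * 100
m_wet - m_dry = 429.5 - 239.5 = 190.0 g
w = 190.0 / 239.5 * 100
w = 79.33 %


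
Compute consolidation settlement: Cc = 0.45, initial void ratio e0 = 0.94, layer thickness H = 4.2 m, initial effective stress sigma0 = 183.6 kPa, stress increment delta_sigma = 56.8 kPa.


Using Sc = Cc * H / (1 + e0) * log10((sigma0 + delta_sigma) / sigma0)
Stress ratio = (183.6 + 56.8) / 183.6 = 1.30937
log10(1.30937) = 0.117062
Cc * H / (1 + e0) = 0.45 * 4.2 / (1 + 0.94) = 0.974227
Sc = 0.974227 * 0.117062
Sc = 0.114 m


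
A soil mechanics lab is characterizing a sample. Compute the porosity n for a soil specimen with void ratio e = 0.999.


Using the relation n = e / (1 + e)
n = 0.999 / (1 + 0.999)
n = 0.999 / 1.999
n = 0.4997


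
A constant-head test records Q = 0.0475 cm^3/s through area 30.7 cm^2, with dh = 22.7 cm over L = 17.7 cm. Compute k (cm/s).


Result: 0.001206 cm/s

Derivation:
Compute hydraulic gradient:
i = dh / L = 22.7 / 17.7 = 1.28249
Then apply Darcy's law:
k = Q / (A * i)
k = 0.0475 / (30.7 * 1.28249)
k = 0.0475 / 39.3723
k = 0.001206 cm/s


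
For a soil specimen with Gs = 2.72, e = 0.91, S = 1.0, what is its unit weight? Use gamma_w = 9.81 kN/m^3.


Result: 18.644 kN/m^3

Derivation:
Using gamma = gamma_w * (Gs + S*e) / (1 + e)
Numerator: Gs + S*e = 2.72 + 1.0*0.91 = 3.63
Denominator: 1 + e = 1 + 0.91 = 1.91
gamma = 9.81 * 3.63 / 1.91
gamma = 18.644 kN/m^3


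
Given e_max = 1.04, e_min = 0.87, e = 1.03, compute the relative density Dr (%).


Using Dr = (e_max - e) / (e_max - e_min) * 100
e_max - e = 1.04 - 1.03 = 0.01
e_max - e_min = 1.04 - 0.87 = 0.17
Dr = 0.01 / 0.17 * 100
Dr = 5.88 %


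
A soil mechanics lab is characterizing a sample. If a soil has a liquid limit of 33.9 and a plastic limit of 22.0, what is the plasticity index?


Using PI = LL - PL
PI = 33.9 - 22.0
PI = 11.9


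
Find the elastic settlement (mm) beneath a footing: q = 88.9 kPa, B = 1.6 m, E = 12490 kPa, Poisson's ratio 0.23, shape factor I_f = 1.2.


Using Se = q * B * (1 - nu^2) * I_f / E
1 - nu^2 = 1 - 0.23^2 = 0.9471
Se = 88.9 * 1.6 * 0.9471 * 1.2 / 12490
Se = 0.012943 m
Convert to mm: Se = 0.012943 * 1000 = 12.943 mm


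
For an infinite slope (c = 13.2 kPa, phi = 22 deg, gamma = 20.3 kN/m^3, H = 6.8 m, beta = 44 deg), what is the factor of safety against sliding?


Using Fs = c / (gamma*H*sin(beta)*cos(beta)) + tan(phi)/tan(beta)
Cohesion contribution = 13.2 / (20.3*6.8*sin(44)*cos(44))
Cohesion contribution = 0.191365
Friction contribution = tan(22)/tan(44) = 0.418381
Fs = 0.191365 + 0.418381
Fs = 0.61


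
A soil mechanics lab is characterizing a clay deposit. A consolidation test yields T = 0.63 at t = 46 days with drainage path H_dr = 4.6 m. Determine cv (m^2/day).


Using cv = T * H_dr^2 / t
H_dr^2 = 4.6^2 = 21.16
cv = 0.63 * 21.16 / 46
cv = 0.2898 m^2/day


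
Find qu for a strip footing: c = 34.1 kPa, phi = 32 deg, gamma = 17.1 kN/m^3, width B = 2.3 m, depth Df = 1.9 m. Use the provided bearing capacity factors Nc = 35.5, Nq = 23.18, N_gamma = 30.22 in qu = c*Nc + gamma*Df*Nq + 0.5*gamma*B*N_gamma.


Compute qu = c*Nc + gamma*Df*Nq + 0.5*gamma*B*N_gamma
Term 1: 34.1 * 35.5 = 1210.55
Term 2: 17.1 * 1.9 * 23.18 = 753.1182
Term 3: 0.5 * 17.1 * 2.3 * 30.22 = 594.2763
qu = 1210.55 + 753.1182 + 594.2763
qu = 2557.94 kPa


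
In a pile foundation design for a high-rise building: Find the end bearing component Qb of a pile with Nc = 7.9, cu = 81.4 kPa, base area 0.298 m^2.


Using Qb = Nc * cu * Ab
Qb = 7.9 * 81.4 * 0.298
Qb = 191.63 kN


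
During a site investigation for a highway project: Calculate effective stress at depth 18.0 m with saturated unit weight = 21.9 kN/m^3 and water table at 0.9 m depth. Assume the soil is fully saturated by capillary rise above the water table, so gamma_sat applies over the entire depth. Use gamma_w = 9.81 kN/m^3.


Result: 226.45 kPa

Derivation:
Total stress = gamma_sat * depth
sigma = 21.9 * 18.0 = 394.2 kPa
Pore water pressure u = gamma_w * (depth - d_wt)
u = 9.81 * (18.0 - 0.9) = 167.751 kPa
Effective stress = sigma - u
sigma' = 394.2 - 167.751 = 226.45 kPa


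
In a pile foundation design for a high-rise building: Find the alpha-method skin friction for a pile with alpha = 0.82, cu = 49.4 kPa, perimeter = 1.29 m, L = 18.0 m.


Using Qs = alpha * cu * perimeter * L
Qs = 0.82 * 49.4 * 1.29 * 18.0
Qs = 940.6 kN


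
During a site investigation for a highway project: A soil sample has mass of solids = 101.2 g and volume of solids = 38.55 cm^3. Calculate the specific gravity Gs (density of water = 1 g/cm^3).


Result: 2.625

Derivation:
Using Gs = m_s / (V_s * rho_w)
Since rho_w = 1 g/cm^3:
Gs = 101.2 / 38.55
Gs = 2.625


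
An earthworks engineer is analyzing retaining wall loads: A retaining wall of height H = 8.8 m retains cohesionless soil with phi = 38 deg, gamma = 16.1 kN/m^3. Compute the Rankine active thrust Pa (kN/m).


Result: 148.29 kN/m

Derivation:
Compute active earth pressure coefficient:
Ka = tan^2(45 - phi/2) = tan^2(26.0) = 0.237883
Compute active force:
Pa = 0.5 * Ka * gamma * H^2
Pa = 0.5 * 0.237883 * 16.1 * 8.8^2
Pa = 148.29 kN/m


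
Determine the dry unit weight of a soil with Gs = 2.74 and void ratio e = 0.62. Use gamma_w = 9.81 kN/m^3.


Using gamma_d = Gs * gamma_w / (1 + e)
gamma_d = 2.74 * 9.81 / (1 + 0.62)
gamma_d = 2.74 * 9.81 / 1.62
gamma_d = 16.592 kN/m^3


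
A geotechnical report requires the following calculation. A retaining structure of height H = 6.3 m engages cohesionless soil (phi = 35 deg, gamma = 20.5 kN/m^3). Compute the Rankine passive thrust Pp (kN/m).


Result: 1501.25 kN/m

Derivation:
Compute passive earth pressure coefficient:
Kp = tan^2(45 + phi/2) = tan^2(62.5) = 3.690172
Compute passive force:
Pp = 0.5 * Kp * gamma * H^2
Pp = 0.5 * 3.690172 * 20.5 * 6.3^2
Pp = 1501.25 kN/m


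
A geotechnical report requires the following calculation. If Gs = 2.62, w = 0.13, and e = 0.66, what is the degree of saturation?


Result: 0.5161

Derivation:
Using S = Gs * w / e
S = 2.62 * 0.13 / 0.66
S = 0.5161


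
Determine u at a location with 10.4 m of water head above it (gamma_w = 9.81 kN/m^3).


Result: 102.02 kPa

Derivation:
Using u = gamma_w * h_w
u = 9.81 * 10.4
u = 102.02 kPa


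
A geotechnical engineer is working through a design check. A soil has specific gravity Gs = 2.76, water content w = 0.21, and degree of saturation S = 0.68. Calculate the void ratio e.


Using the relation e = Gs * w / S
e = 2.76 * 0.21 / 0.68
e = 0.8524


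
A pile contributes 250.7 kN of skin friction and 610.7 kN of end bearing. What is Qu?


Result: 861.4 kN

Derivation:
Using Qu = Qf + Qb
Qu = 250.7 + 610.7
Qu = 861.4 kN


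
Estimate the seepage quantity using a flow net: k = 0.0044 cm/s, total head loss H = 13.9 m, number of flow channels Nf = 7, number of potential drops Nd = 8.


Result: 0.0005352 m^3/s per m

Derivation:
Convert k to m/s for unit consistency with H:
k = 0.0044 cm/s = 0.0044 / 100 m/s = 4.4e-05 m/s
Using q = k * H * Nf / Nd
Nf / Nd = 7 / 8 = 0.875
q = 4.4e-05 * 13.9 * 0.875
q = 0.0005352 m^3/s per m


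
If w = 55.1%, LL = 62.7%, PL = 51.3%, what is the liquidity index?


First compute the plasticity index:
PI = LL - PL = 62.7 - 51.3 = 11.4
Then compute the liquidity index:
LI = (w - PL) / PI
LI = (55.1 - 51.3) / 11.4
LI = 0.333


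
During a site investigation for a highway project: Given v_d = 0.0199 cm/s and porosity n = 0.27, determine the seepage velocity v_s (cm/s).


Result: 0.0737 cm/s

Derivation:
Using v_s = v_d / n
v_s = 0.0199 / 0.27
v_s = 0.0737 cm/s


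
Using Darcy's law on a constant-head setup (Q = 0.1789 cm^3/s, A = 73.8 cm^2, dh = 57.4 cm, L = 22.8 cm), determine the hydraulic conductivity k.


Compute hydraulic gradient:
i = dh / L = 57.4 / 22.8 = 2.51754
Then apply Darcy's law:
k = Q / (A * i)
k = 0.1789 / (73.8 * 2.51754)
k = 0.1789 / 185.795
k = 0.000963 cm/s


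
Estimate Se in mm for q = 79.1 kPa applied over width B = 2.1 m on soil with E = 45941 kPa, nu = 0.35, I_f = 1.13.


Using Se = q * B * (1 - nu^2) * I_f / E
1 - nu^2 = 1 - 0.35^2 = 0.8775
Se = 79.1 * 2.1 * 0.8775 * 1.13 / 45941
Se = 0.003585 m
Convert to mm: Se = 0.003585 * 1000 = 3.585 mm


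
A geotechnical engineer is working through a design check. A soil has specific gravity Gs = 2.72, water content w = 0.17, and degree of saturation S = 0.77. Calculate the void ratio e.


Result: 0.6005

Derivation:
Using the relation e = Gs * w / S
e = 2.72 * 0.17 / 0.77
e = 0.6005


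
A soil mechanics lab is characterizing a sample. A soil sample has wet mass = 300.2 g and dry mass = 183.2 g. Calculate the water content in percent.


Using w = (m_wet - m_dry) / m_dry * 100
m_wet - m_dry = 300.2 - 183.2 = 117.0 g
w = 117.0 / 183.2 * 100
w = 63.86 %


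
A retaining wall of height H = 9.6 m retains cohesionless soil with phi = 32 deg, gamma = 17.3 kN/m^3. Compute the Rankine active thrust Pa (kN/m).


Result: 244.94 kN/m

Derivation:
Compute active earth pressure coefficient:
Ka = tan^2(45 - phi/2) = tan^2(29.0) = 0.307259
Compute active force:
Pa = 0.5 * Ka * gamma * H^2
Pa = 0.5 * 0.307259 * 17.3 * 9.6^2
Pa = 244.94 kN/m


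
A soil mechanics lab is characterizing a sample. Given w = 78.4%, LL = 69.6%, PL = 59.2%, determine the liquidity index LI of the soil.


Result: 1.846

Derivation:
First compute the plasticity index:
PI = LL - PL = 69.6 - 59.2 = 10.4
Then compute the liquidity index:
LI = (w - PL) / PI
LI = (78.4 - 59.2) / 10.4
LI = 1.846


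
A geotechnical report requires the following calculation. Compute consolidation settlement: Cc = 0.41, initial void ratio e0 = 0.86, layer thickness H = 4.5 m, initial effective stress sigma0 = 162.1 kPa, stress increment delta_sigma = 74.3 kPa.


Using Sc = Cc * H / (1 + e0) * log10((sigma0 + delta_sigma) / sigma0)
Stress ratio = (162.1 + 74.3) / 162.1 = 1.45836
log10(1.45836) = 0.163864
Cc * H / (1 + e0) = 0.41 * 4.5 / (1 + 0.86) = 0.991935
Sc = 0.991935 * 0.163864
Sc = 0.1625 m


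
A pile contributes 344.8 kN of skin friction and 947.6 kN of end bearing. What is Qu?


Using Qu = Qf + Qb
Qu = 344.8 + 947.6
Qu = 1292.4 kN


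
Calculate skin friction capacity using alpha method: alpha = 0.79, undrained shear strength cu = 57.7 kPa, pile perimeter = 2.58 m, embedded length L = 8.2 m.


Result: 964.35 kN

Derivation:
Using Qs = alpha * cu * perimeter * L
Qs = 0.79 * 57.7 * 2.58 * 8.2
Qs = 964.35 kN


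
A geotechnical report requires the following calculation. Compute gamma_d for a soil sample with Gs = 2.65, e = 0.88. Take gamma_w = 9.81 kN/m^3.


Result: 13.828 kN/m^3

Derivation:
Using gamma_d = Gs * gamma_w / (1 + e)
gamma_d = 2.65 * 9.81 / (1 + 0.88)
gamma_d = 2.65 * 9.81 / 1.88
gamma_d = 13.828 kN/m^3


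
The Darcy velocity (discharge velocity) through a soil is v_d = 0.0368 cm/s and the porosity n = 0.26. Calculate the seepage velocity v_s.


Using v_s = v_d / n
v_s = 0.0368 / 0.26
v_s = 0.14154 cm/s


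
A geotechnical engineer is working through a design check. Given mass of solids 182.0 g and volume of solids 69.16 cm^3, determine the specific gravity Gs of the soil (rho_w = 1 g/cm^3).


Result: 2.632

Derivation:
Using Gs = m_s / (V_s * rho_w)
Since rho_w = 1 g/cm^3:
Gs = 182.0 / 69.16
Gs = 2.632


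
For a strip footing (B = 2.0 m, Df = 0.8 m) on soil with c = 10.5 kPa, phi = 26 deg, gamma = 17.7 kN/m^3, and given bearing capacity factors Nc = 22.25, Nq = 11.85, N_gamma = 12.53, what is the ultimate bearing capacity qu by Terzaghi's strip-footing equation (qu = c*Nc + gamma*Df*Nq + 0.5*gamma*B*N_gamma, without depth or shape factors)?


Result: 623.2 kPa

Derivation:
Compute qu = c*Nc + gamma*Df*Nq + 0.5*gamma*B*N_gamma
Term 1: 10.5 * 22.25 = 233.625
Term 2: 17.7 * 0.8 * 11.85 = 167.796
Term 3: 0.5 * 17.7 * 2.0 * 12.53 = 221.781
qu = 233.625 + 167.796 + 221.781
qu = 623.2 kPa


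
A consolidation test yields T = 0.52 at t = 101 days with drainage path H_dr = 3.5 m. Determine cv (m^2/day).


Using cv = T * H_dr^2 / t
H_dr^2 = 3.5^2 = 12.25
cv = 0.52 * 12.25 / 101
cv = 0.06307 m^2/day
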